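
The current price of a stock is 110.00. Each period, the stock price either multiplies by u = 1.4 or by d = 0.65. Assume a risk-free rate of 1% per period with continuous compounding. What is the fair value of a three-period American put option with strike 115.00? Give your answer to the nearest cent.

30.74

Risk-neutral probability p = (e^0.01 − 0.65)/(1.4 − 0.65) = 0.3601/0.7500 = 0.4801
Terminal stock prices: S_uuu = 301.8, S_uud = 140.1, S_udd = 65.07, S_ddd = 30.21
Terminal payoffs (K − S): max(-186.8, 0) = 0, max(-25.14, 0) = 0, max(49.93, 0) = 49.93, max(84.79, 0) = 84.79
Node uu (S = 215.6): continuation = e^(−0.01)·[0.4801·0.0000 + 0.5199·0.0000] = 0.0000; exercise value = 0.0000 ≤ continuation, so V_uu = 0.0000
Node ud (S = 100.1): continuation = e^(−0.01)·[0.4801·0.0000 + 0.5199·49.9350] = 25.7045; exercise value = 14.9000 ≤ continuation, so V_ud = 25.7045
Node dd (S = 46.48): continuation = e^(−0.01)·[0.4801·49.9350 + 0.5199·84.7912] = 67.3807; exercise value = 68.5250 > continuation, so V_dd = 68.5250 (exercise)
Node u (S = 154): continuation = e^(−0.01)·[0.4801·0.0000 + 0.5199·25.7045] = 13.2317; exercise value = 0.0000 ≤ continuation, so V_u = 13.2317
Node d (S = 71.5): continuation = e^(−0.01)·[0.4801·25.7045 + 0.5199·68.5250] = 47.4910; exercise value = 43.5000 ≤ continuation, so V_d = 47.4910
Node 0 (S = 110): continuation = e^(−0.01)·[0.4801·13.2317 + 0.5199·47.4910] = 30.7353; exercise value = 5.0000 ≤ continuation, so V_0 = 30.7353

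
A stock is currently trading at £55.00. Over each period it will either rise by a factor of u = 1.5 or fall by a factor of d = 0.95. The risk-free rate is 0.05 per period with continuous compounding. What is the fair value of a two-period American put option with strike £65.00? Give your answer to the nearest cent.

£10.00

Risk-neutral probability p = (e^0.05 − 0.95)/(1.5 − 0.95) = 0.1013/0.5500 = 0.1841
Terminal stock prices: S_uu = 123.8, S_ud = 78.38, S_dd = 49.64
Terminal payoffs (K − S): max(-58.75, 0) = 0, max(-13.38, 0) = 0, max(15.36, 0) = 15.36
Node u (S = 82.5): continuation = e^(−0.05)·[0.1841·0.0000 + 0.8159·0.0000] = 0.0000; exercise value = 0.0000 ≤ continuation, so V_u = 0.0000
Node d (S = 52.25): continuation = e^(−0.05)·[0.1841·0.0000 + 0.8159·15.3625] = 11.9225; exercise value = 12.7500 > continuation, so V_d = 12.7500 (exercise)
Node 0 (S = 55): continuation = e^(−0.05)·[0.1841·0.0000 + 0.8159·12.7500] = 9.8950; exercise value = 10.0000 > continuation, so V_0 = 10.0000 (exercise)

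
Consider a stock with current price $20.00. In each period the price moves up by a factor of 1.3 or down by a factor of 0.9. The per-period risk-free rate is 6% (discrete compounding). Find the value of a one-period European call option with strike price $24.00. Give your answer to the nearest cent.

$0.75

Risk-neutral probability p = (1 + 0.06 − 0.9)/(1.3 − 0.9) = 0.1600/0.4000 = 0.4000
Terminal stock prices: S_u = 26, S_d = 18
Terminal payoffs (S − K): max(2, 0) = 2, max(-6, 0) = 0
Node 0 (S = 20): V_0 = 1/1.06·[0.4000·2.0000 + 0.6000·0.0000] = 0.7547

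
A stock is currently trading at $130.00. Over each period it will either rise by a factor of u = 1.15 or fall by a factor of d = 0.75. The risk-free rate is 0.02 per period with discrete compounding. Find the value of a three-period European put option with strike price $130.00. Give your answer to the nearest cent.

Risk-neutral probability p = (1 + 0.02 − 0.75)/(1.15 − 0.75) = 0.2700/0.4000 = 0.6750
Terminal stock prices: S_uuu = 197.7, S_uud = 128.9, S_udd = 84.09, S_ddd = 54.84
Terminal payoffs (K − S): max(-67.71, 0) = 0, max(1.056, 0) = 1.056, max(45.91, 0) = 45.91, max(75.16, 0) = 75.16
Node uu (S = 171.9): V_uu = 1/1.02·[0.6750·0.0000 + 0.3250·1.0563] = 0.3366
Node ud (S = 112.1): V_ud = 1/1.02·[0.6750·1.0563 + 0.3250·45.9062] = 15.3260
Node dd (S = 73.12): V_dd = 1/1.02·[0.6750·45.9062 + 0.3250·75.1562] = 54.3260
Node u (S = 149.5): V_u = 1/1.02·[0.6750·0.3366 + 0.3250·15.3260] = 5.1060
Node d (S = 97.5): V_d = 1/1.02·[0.6750·15.3260 + 0.3250·54.3260] = 27.4519
Node 0 (S = 130): V_0 = 1/1.02·[0.6750·5.1060 + 0.3250·27.4519] = 12.1259

$12.13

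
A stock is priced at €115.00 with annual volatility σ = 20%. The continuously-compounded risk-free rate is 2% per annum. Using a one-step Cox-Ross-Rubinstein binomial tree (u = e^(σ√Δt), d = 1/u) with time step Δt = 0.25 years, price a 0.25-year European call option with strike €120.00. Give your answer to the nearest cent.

€3.53

CRR parameters: u = e^(σ√Δt) = e^(0.2·√0.25) = 1.1052, d = 1/u = 0.9048
Per-period rate: rΔt = 0.02·0.25 = 0.005, so R = e^0.005 = 1.0050
Risk-neutral probability p = (e^0.005 − 0.9048)/(1.1052 − 0.9048) = 0.1002/0.2003 = 0.5000
Terminal stock prices: S_u = 127.1, S_d = 104.1
Terminal payoffs (S − K): max(7.095, 0) = 7.095, max(-15.94, 0) = 0
Node 0 (S = 115): V_0 = e^(−0.005)·[0.5000·7.0947 + 0.5000·0.0000] = 3.5299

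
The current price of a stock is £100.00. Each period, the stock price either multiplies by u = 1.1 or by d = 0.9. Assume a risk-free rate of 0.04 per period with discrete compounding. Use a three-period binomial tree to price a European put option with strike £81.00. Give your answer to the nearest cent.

£0.19

Risk-neutral probability p = (1 + 0.04 − 0.9)/(1.1 − 0.9) = 0.1400/0.2000 = 0.7000
Terminal stock prices: S_uuu = 133.1, S_uud = 108.9, S_udd = 89.1, S_ddd = 72.9
Terminal payoffs (K − S): max(-52.1, 0) = 0, max(-27.9, 0) = 0, max(-8.1, 0) = 0, max(8.1, 0) = 8.1
Node uu (S = 121): V_uu = 1/1.04·[0.7000·0.0000 + 0.3000·0.0000] = 0.0000
Node ud (S = 99): V_ud = 1/1.04·[0.7000·0.0000 + 0.3000·0.0000] = 0.0000
Node dd (S = 81): V_dd = 1/1.04·[0.7000·0.0000 + 0.3000·8.1000] = 2.3365
Node u (S = 110): V_u = 1/1.04·[0.7000·0.0000 + 0.3000·0.0000] = 0.0000
Node d (S = 90): V_d = 1/1.04·[0.7000·0.0000 + 0.3000·2.3365] = 0.6740
Node 0 (S = 100): V_0 = 1/1.04·[0.7000·0.0000 + 0.3000·0.6740] = 0.1944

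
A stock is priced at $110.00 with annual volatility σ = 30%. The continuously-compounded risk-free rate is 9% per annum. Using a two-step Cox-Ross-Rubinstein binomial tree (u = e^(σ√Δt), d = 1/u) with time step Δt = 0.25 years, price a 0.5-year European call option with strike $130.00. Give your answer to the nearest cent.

CRR parameters: u = e^(σ√Δt) = e^(0.3·√0.25) = 1.1618, d = 1/u = 0.8607
Per-period rate: rΔt = 0.09·0.25 = 0.0225, so R = e^0.0225 = 1.0228
Risk-neutral probability p = (e^0.0225 − 0.8607)/(1.1618 − 0.8607) = 0.1620/0.3011 = 0.5381
Terminal stock prices: S_uu = 148.5, S_ud = 110, S_dd = 81.49
Terminal payoffs (S − K): max(18.48, 0) = 18.48, max(-20, 0) = 0, max(-48.51, 0) = 0
Node u (S = 127.8): V_u = e^(−0.0225)·[0.5381·18.4845 + 0.4619·0.0000] = 9.7259
Node d (S = 94.68): V_d = e^(−0.0225)·[0.5381·0.0000 + 0.4619·0.0000] = 0.0000
Node 0 (S = 110): V_0 = e^(−0.0225)·[0.5381·9.7259 + 0.4619·0.0000] = 5.1174

$5.12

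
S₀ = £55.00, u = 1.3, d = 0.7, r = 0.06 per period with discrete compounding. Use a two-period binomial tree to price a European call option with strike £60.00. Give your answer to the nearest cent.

£10.56

Risk-neutral probability p = (1 + 0.06 − 0.7)/(1.3 − 0.7) = 0.3600/0.6000 = 0.6000
Terminal stock prices: S_uu = 92.95, S_ud = 50.05, S_dd = 26.95
Terminal payoffs (S − K): max(32.95, 0) = 32.95, max(-9.95, 0) = 0, max(-33.05, 0) = 0
Node u (S = 71.5): V_u = 1/1.06·[0.6000·32.9500 + 0.4000·0.0000] = 18.6509
Node d (S = 38.5): V_d = 1/1.06·[0.6000·0.0000 + 0.4000·0.0000] = 0.0000
Node 0 (S = 55): V_0 = 1/1.06·[0.6000·18.6509 + 0.4000·0.0000] = 10.5571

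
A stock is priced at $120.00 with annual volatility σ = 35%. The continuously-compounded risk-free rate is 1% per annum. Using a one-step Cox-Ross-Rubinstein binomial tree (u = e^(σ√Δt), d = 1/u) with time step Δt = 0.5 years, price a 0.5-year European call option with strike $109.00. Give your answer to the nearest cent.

$19.94

CRR parameters: u = e^(σ√Δt) = e^(0.35·√0.5) = 1.2808, d = 1/u = 0.7808
Per-period rate: rΔt = 0.01·0.5 = 0.005, so R = e^0.005 = 1.0050
Risk-neutral probability p = (e^0.005 − 0.7808)/(1.2808 − 0.7808) = 0.2243/0.5000 = 0.4485
Terminal stock prices: S_u = 153.7, S_d = 93.69
Terminal payoffs (S − K): max(44.7, 0) = 44.7, max(-15.31, 0) = 0
Node 0 (S = 120): V_0 = e^(−0.005)·[0.4485·44.6964 + 0.5515·0.0000] = 19.9448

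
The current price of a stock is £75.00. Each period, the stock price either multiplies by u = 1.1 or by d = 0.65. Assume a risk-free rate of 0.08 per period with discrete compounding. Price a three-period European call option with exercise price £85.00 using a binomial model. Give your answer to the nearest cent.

Risk-neutral probability p = (1 + 0.08 − 0.65)/(1.1 − 0.65) = 0.4300/0.4500 = 0.9556
Terminal stock prices: S_uuu = 99.83, S_uud = 58.99, S_udd = 34.86, S_ddd = 20.6
Terminal payoffs (S − K): max(14.83, 0) = 14.83, max(-26.01, 0) = 0, max(-50.14, 0) = 0, max(-64.4, 0) = 0
Node uu (S = 90.75): V_uu = 1/1.08·[0.9556·14.8250 + 0.0444·0.0000] = 13.1168
Node ud (S = 53.62): V_ud = 1/1.08·[0.9556·0.0000 + 0.0444·0.0000] = 0.0000
Node dd (S = 31.69): V_dd = 1/1.08·[0.9556·0.0000 + 0.0444·0.0000] = 0.0000
Node u (S = 82.5): V_u = 1/1.08·[0.9556·13.1168 + 0.0444·0.0000] = 11.6054
Node d (S = 48.75): V_d = 1/1.08·[0.9556·0.0000 + 0.0444·0.0000] = 0.0000
Node 0 (S = 75): V_0 = 1/1.08·[0.9556·11.6054 + 0.0444·0.0000] = 10.2681

£10.27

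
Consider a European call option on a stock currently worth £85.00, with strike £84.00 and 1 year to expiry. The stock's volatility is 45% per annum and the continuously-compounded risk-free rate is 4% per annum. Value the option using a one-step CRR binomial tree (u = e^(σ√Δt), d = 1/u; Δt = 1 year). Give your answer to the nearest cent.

CRR parameters: u = e^(σ√Δt) = e^(0.45·√1) = 1.5683, d = 1/u = 0.6376
Per-period rate: rΔt = 0.04·1 = 0.04, so R = e^0.04 = 1.0408
Risk-neutral probability p = (e^0.04 − 0.6376)/(1.5683 − 0.6376) = 0.4032/0.9307 = 0.4332
Terminal stock prices: S_u = 133.3, S_d = 54.2
Terminal payoffs (S − K): max(49.31, 0) = 49.31, max(-29.8, 0) = 0
Node 0 (S = 85): V_0 = e^(−0.04)·[0.4332·49.3065 + 0.5668·0.0000] = 20.5226

£20.52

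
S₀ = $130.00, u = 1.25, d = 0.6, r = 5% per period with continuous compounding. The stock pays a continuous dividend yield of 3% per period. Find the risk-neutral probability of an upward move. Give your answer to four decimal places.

Per-period risk-free factor R = e^0.05 = 1.0513; dividend-adjusted growth = e^(0.05−0.03) = 1.0202.
Risk-neutral probability p = (1.0202 − 0.6)/(1.25 − 0.6) = 0.4202/0.6500 = 0.6465

p = 0.6465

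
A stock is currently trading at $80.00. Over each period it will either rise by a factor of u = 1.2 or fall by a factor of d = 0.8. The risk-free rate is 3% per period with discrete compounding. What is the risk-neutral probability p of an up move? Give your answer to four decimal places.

Risk-neutral probability p = (1 + 0.03 − 0.8)/(1.2 − 0.8) = 0.2300/0.4000 = 0.5750

p = 0.5750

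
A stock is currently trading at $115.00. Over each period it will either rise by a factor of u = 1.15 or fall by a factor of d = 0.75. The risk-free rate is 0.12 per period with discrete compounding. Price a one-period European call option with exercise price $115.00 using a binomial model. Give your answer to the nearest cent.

Risk-neutral probability p = (1 + 0.12 − 0.75)/(1.15 − 0.75) = 0.3700/0.4000 = 0.9250
Terminal stock prices: S_u = 132.2, S_d = 86.25
Terminal payoffs (S − K): max(17.25, 0) = 17.25, max(-28.75, 0) = 0
Node 0 (S = 115): V_0 = 1/1.12·[0.9250·17.2500 + 0.0750·0.0000] = 14.2467

$14.25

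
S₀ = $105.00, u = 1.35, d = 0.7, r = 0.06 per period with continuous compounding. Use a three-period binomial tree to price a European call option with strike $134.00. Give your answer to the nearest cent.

$17.92

Risk-neutral probability p = (e^0.06 − 0.7)/(1.35 − 0.7) = 0.3618/0.6500 = 0.5567
Terminal stock prices: S_uuu = 258.3, S_uud = 134, S_udd = 69.46, S_ddd = 36.01
Terminal payoffs (S − K): max(124.3, 0) = 124.3, max(-0.04625, 0) = 0, max(-64.54, 0) = 0, max(-97.99, 0) = 0
Node uu (S = 191.4): V_uu = e^(−0.06)·[0.5567·124.3394 + 0.4433·0.0000] = 65.1854
Node ud (S = 99.22): V_ud = e^(−0.06)·[0.5567·0.0000 + 0.4433·0.0000] = 0.0000
Node dd (S = 51.45): V_dd = e^(−0.06)·[0.5567·0.0000 + 0.4433·0.0000] = 0.0000
Node u (S = 141.8): V_u = e^(−0.06)·[0.5567·65.1854 + 0.4433·0.0000] = 34.1737
Node d (S = 73.5): V_d = e^(−0.06)·[0.5567·0.0000 + 0.4433·0.0000] = 0.0000
Node 0 (S = 105): V_0 = e^(−0.06)·[0.5567·34.1737 + 0.4433·0.0000] = 17.9157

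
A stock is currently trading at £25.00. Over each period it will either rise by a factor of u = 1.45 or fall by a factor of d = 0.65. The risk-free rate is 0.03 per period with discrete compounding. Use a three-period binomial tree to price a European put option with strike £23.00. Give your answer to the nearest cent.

Risk-neutral probability p = (1 + 0.03 − 0.65)/(1.45 − 0.65) = 0.3800/0.8000 = 0.4750
Terminal stock prices: S_uuu = 76.22, S_uud = 34.17, S_udd = 15.32, S_ddd = 6.866
Terminal payoffs (K − S): max(-53.22, 0) = 0, max(-11.17, 0) = 0, max(7.684, 0) = 7.684, max(16.13, 0) = 16.13
Node uu (S = 52.56): V_uu = 1/1.03·[0.4750·0.0000 + 0.5250·0.0000] = 0.0000
Node ud (S = 23.56): V_ud = 1/1.03·[0.4750·0.0000 + 0.5250·7.6844] = 3.9168
Node dd (S = 10.56): V_dd = 1/1.03·[0.4750·7.6844 + 0.5250·16.1344] = 11.7676
Node u (S = 36.25): V_u = 1/1.03·[0.4750·0.0000 + 0.5250·3.9168] = 1.9964
Node d (S = 16.25): V_d = 1/1.03·[0.4750·3.9168 + 0.5250·11.7676] = 7.8043
Node 0 (S = 25): V_0 = 1/1.03·[0.4750·1.9964 + 0.5250·7.8043] = 4.8986

£4.90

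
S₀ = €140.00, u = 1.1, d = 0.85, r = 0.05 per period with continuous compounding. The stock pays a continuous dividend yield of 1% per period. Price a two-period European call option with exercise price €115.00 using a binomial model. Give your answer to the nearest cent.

Per-period risk-free factor R = e^0.05 = 1.0513; dividend-adjusted growth = e^(0.05−0.01) = 1.0408.
Risk-neutral probability p = (1.0408 − 0.85)/(1.1 − 0.85) = 0.1908/0.2500 = 0.7632
Terminal stock prices: S_uu = 169.4, S_ud = 130.9, S_dd = 101.1
Terminal payoffs (S − K): max(54.4, 0) = 54.4, max(15.9, 0) = 15.9, max(-13.85, 0) = 0
Node u (S = 154): V_u = e^(−0.05)·[0.7632·54.4000 + 0.2368·15.9000] = 43.0763
Node d (S = 119): V_d = e^(−0.05)·[0.7632·15.9000 + 0.2368·0.0000] = 11.5437
Node 0 (S = 140): V_0 = e^(−0.05)·[0.7632·43.0763 + 0.2368·11.5437] = 33.8740

€33.87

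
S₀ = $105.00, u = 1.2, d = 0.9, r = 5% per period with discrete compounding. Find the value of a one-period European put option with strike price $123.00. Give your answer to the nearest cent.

$13.57

Risk-neutral probability p = (1 + 0.05 − 0.9)/(1.2 − 0.9) = 0.1500/0.3000 = 0.5000
Terminal stock prices: S_u = 126, S_d = 94.5
Terminal payoffs (K − S): max(-3, 0) = 0, max(28.5, 0) = 28.5
Node 0 (S = 105): V_0 = 1/1.05·[0.5000·0.0000 + 0.5000·28.5000] = 13.5714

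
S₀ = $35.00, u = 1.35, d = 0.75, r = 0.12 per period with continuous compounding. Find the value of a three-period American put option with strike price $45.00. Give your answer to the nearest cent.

$10.00

Risk-neutral probability p = (e^0.12 − 0.75)/(1.35 − 0.75) = 0.3775/0.6000 = 0.6292
Terminal stock prices: S_uuu = 86.11, S_uud = 47.84, S_udd = 26.58, S_ddd = 14.77
Terminal payoffs (K − S): max(-41.11, 0) = 0, max(-2.841, 0) = 0, max(18.42, 0) = 18.42, max(30.23, 0) = 30.23
Node uu (S = 63.79): continuation = e^(−0.12)·[0.6292·0.0000 + 0.3708·0.0000] = 0.0000; exercise value = 0.0000 ≤ continuation, so V_uu = 0.0000
Node ud (S = 35.44): continuation = e^(−0.12)·[0.6292·0.0000 + 0.3708·18.4219] = 6.0590; exercise value = 9.5625 > continuation, so V_ud = 9.5625 (exercise)
Node dd (S = 19.69): continuation = e^(−0.12)·[0.6292·18.4219 + 0.3708·30.2344] = 20.2239; exercise value = 25.3125 > continuation, so V_dd = 25.3125 (exercise)
Node u (S = 47.25): continuation = e^(−0.12)·[0.6292·0.0000 + 0.3708·9.5625] = 3.1451; exercise value = 0.0000 ≤ continuation, so V_u = 3.1451
Node d (S = 26.25): continuation = e^(−0.12)·[0.6292·9.5625 + 0.3708·25.3125] = 13.6614; exercise value = 18.7500 > continuation, so V_d = 18.7500 (exercise)
Node 0 (S = 35): continuation = e^(−0.12)·[0.6292·3.1451 + 0.3708·18.7500] = 7.9220; exercise value = 10.0000 > continuation, so V_0 = 10.0000 (exercise)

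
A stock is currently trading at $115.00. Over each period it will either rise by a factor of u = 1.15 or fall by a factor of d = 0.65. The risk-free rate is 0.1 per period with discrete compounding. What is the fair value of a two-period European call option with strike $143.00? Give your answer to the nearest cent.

Risk-neutral probability p = (1 + 0.1 − 0.65)/(1.15 − 0.65) = 0.4500/0.5000 = 0.9000
Terminal stock prices: S_uu = 152.1, S_ud = 85.96, S_dd = 48.59
Terminal payoffs (S − K): max(9.087, 0) = 9.087, max(-57.04, 0) = 0, max(-94.41, 0) = 0
Node u (S = 132.2): V_u = 1/1.1·[0.9000·9.0875 + 0.1000·0.0000] = 7.4352
Node d (S = 74.75): V_d = 1/1.1·[0.9000·0.0000 + 0.1000·0.0000] = 0.0000
Node 0 (S = 115): V_0 = 1/1.1·[0.9000·7.4352 + 0.1000·0.0000] = 6.0834

$6.08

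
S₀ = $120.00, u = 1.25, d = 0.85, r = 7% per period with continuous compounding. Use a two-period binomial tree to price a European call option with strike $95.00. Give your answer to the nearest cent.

$38.83

Risk-neutral probability p = (e^0.07 − 0.85)/(1.25 − 0.85) = 0.2225/0.4000 = 0.5563
Terminal stock prices: S_uu = 187.5, S_ud = 127.5, S_dd = 86.7
Terminal payoffs (S − K): max(92.5, 0) = 92.5, max(32.5, 0) = 32.5, max(-8.3, 0) = 0
Node u (S = 150): V_u = e^(−0.07)·[0.5563·92.5000 + 0.4437·32.5000] = 61.4226
Node d (S = 102): V_d = e^(−0.07)·[0.5563·32.5000 + 0.4437·0.0000] = 16.8566
Node 0 (S = 120): V_0 = e^(−0.07)·[0.5563·61.4226 + 0.4437·16.8566] = 38.8317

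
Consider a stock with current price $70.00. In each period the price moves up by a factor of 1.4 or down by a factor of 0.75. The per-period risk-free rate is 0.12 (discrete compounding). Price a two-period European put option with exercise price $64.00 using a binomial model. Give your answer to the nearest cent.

$3.64

Risk-neutral probability p = (1 + 0.12 − 0.75)/(1.4 − 0.75) = 0.3700/0.6500 = 0.5692
Terminal stock prices: S_uu = 137.2, S_ud = 73.5, S_dd = 39.38
Terminal payoffs (K − S): max(-73.2, 0) = 0, max(-9.5, 0) = 0, max(24.62, 0) = 24.62
Node u (S = 98): V_u = 1/1.12·[0.5692·0.0000 + 0.4308·0.0000] = 0.0000
Node d (S = 52.5): V_d = 1/1.12·[0.5692·0.0000 + 0.4308·24.6250] = 9.4712
Node 0 (S = 70): V_0 = 1/1.12·[0.5692·0.0000 + 0.4308·9.4712] = 3.6428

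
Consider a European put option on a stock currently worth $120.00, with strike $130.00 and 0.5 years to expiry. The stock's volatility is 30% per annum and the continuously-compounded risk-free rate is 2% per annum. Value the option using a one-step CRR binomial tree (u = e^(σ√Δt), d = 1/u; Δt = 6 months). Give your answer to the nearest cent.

$17.26

CRR parameters: u = e^(σ√Δt) = e^(0.3·√0.5) = 1.2363, d = 1/u = 0.8089
Per-period rate: rΔt = 0.02·0.5 = 0.01, so R = e^0.01 = 1.0101
Risk-neutral probability p = (e^0.01 − 0.8089)/(1.2363 − 0.8089) = 0.2012/0.4275 = 0.4707
Terminal stock prices: S_u = 148.4, S_d = 97.06
Terminal payoffs (K − S): max(-18.36, 0) = 0, max(32.94, 0) = 32.94
Node 0 (S = 120): V_0 = e^(−0.01)·[0.4707·0.0000 + 0.5293·32.9371] = 17.2609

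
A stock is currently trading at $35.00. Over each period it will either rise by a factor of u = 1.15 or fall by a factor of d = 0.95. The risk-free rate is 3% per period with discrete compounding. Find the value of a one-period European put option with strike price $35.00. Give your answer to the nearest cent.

Risk-neutral probability p = (1 + 0.03 − 0.95)/(1.15 − 0.95) = 0.0800/0.2000 = 0.4000
Terminal stock prices: S_u = 40.25, S_d = 33.25
Terminal payoffs (K − S): max(-5.25, 0) = 0, max(1.75, 0) = 1.75
Node 0 (S = 35): V_0 = 1/1.03·[0.4000·0.0000 + 0.6000·1.7500] = 1.0194

$1.02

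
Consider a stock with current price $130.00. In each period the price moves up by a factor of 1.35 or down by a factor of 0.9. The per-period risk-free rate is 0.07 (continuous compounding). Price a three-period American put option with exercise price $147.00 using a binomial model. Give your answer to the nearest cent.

$17.82

Risk-neutral probability p = (e^0.07 − 0.9)/(1.35 − 0.9) = 0.1725/0.4500 = 0.3834
Terminal stock prices: S_uuu = 319.8, S_uud = 213.2, S_udd = 142.2, S_ddd = 94.77
Terminal payoffs (K − S): max(-172.8, 0) = 0, max(-66.23, 0) = 0, max(4.845, 0) = 4.845, max(52.23, 0) = 52.23
Node uu (S = 236.9): continuation = e^(−0.07)·[0.3834·0.0000 + 0.6166·0.0000] = 0.0000; exercise value = 0.0000 ≤ continuation, so V_uu = 0.0000
Node ud (S = 158): continuation = e^(−0.07)·[0.3834·0.0000 + 0.6166·4.8450] = 2.7857; exercise value = 0.0000 ≤ continuation, so V_ud = 2.7857
Node dd (S = 105.3): continuation = e^(−0.07)·[0.3834·4.8450 + 0.6166·52.2300] = 31.7619; exercise value = 41.7000 > continuation, so V_dd = 41.7000 (exercise)
Node u (S = 175.5): continuation = e^(−0.07)·[0.3834·0.0000 + 0.6166·2.7857] = 1.6017; exercise value = 0.0000 ≤ continuation, so V_u = 1.6017
Node d (S = 117): continuation = e^(−0.07)·[0.3834·2.7857 + 0.6166·41.7000] = 24.9715; exercise value = 30.0000 > continuation, so V_d = 30.0000 (exercise)
Node 0 (S = 130): continuation = e^(−0.07)·[0.3834·1.6017 + 0.6166·30.0000] = 17.8213; exercise value = 17.0000 ≤ continuation, so V_0 = 17.8213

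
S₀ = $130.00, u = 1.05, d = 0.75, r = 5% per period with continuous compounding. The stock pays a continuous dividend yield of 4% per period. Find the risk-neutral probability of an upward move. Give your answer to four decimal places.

Per-period risk-free factor R = e^0.05 = 1.0513; dividend-adjusted growth = e^(0.05−0.04) = 1.0101.
Risk-neutral probability p = (1.0101 − 0.75)/(1.05 − 0.75) = 0.2601/0.3000 = 0.8668

p = 0.8668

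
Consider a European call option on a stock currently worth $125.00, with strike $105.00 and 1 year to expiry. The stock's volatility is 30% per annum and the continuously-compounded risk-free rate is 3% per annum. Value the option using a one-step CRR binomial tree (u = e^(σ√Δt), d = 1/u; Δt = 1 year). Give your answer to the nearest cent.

$29.41

CRR parameters: u = e^(σ√Δt) = e^(0.3·√1) = 1.3499, d = 1/u = 0.7408
Per-period rate: rΔt = 0.03·1 = 0.03, so R = e^0.03 = 1.0305
Risk-neutral probability p = (e^0.03 − 0.7408)/(1.3499 − 0.7408) = 0.2896/0.6090 = 0.4756
Terminal stock prices: S_u = 168.7, S_d = 92.6
Terminal payoffs (S − K): max(63.73, 0) = 63.73, max(-12.4, 0) = 0
Node 0 (S = 125): V_0 = e^(−0.03)·[0.4756·63.7324 + 0.5244·0.0000] = 29.4129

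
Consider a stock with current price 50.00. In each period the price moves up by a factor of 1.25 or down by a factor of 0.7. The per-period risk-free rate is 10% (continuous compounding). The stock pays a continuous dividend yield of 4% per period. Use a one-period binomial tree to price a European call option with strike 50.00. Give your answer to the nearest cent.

Per-period risk-free factor R = e^0.1 = 1.1052; dividend-adjusted growth = e^(0.1−0.04) = 1.0618.
Risk-neutral probability p = (1.0618 − 0.7)/(1.25 − 0.7) = 0.3618/0.5500 = 0.6579
Terminal stock prices: S_u = 62.5, S_d = 35
Terminal payoffs (S − K): max(12.5, 0) = 12.5, max(-15, 0) = 0
Node 0 (S = 50): V_0 = e^(−0.1)·[0.6579·12.5000 + 0.3421·0.0000] = 7.4410

7.44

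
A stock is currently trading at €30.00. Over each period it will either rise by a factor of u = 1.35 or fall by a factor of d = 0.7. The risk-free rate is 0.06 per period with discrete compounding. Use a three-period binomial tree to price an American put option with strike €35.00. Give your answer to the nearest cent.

€7.36

Risk-neutral probability p = (1 + 0.06 − 0.7)/(1.35 − 0.7) = 0.3600/0.6500 = 0.5538
Terminal stock prices: S_uuu = 73.81, S_uud = 38.27, S_udd = 19.84, S_ddd = 10.29
Terminal payoffs (K − S): max(-38.81, 0) = 0, max(-3.273, 0) = 0, max(15.16, 0) = 15.16, max(24.71, 0) = 24.71
Node uu (S = 54.68): continuation = 1/1.06·[0.5538·0.0000 + 0.4462·0.0000] = 0.0000; exercise value = 0.0000 ≤ continuation, so V_uu = 0.0000
Node ud (S = 28.35): continuation = 1/1.06·[0.5538·0.0000 + 0.4462·15.1550] = 6.3787; exercise value = 6.6500 > continuation, so V_ud = 6.6500 (exercise)
Node dd (S = 14.7): continuation = 1/1.06·[0.5538·15.1550 + 0.4462·24.7100] = 18.3189; exercise value = 20.3000 > continuation, so V_dd = 20.3000 (exercise)
Node u (S = 40.5): continuation = 1/1.06·[0.5538·0.0000 + 0.4462·6.6500] = 2.7990; exercise value = 0.0000 ≤ continuation, so V_u = 2.7990
Node d (S = 21): continuation = 1/1.06·[0.5538·6.6500 + 0.4462·20.3000] = 12.0189; exercise value = 14.0000 > continuation, so V_d = 14.0000 (exercise)
Node 0 (S = 30): continuation = 1/1.06·[0.5538·2.7990 + 0.4462·14.0000] = 7.3551; exercise value = 5.0000 ≤ continuation, so V_0 = 7.3551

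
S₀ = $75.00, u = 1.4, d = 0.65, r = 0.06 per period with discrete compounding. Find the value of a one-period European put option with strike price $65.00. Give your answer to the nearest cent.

$6.95

Risk-neutral probability p = (1 + 0.06 − 0.65)/(1.4 − 0.65) = 0.4100/0.7500 = 0.5467
Terminal stock prices: S_u = 105, S_d = 48.75
Terminal payoffs (K − S): max(-40, 0) = 0, max(16.25, 0) = 16.25
Node 0 (S = 75): V_0 = 1/1.06·[0.5467·0.0000 + 0.4533·16.2500] = 6.9497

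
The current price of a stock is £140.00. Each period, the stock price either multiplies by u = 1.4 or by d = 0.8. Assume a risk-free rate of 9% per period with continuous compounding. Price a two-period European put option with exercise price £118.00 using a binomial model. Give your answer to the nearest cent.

£6.16

Risk-neutral probability p = (e^0.09 − 0.8)/(1.4 − 0.8) = 0.2942/0.6000 = 0.4903
Terminal stock prices: S_uu = 274.4, S_ud = 156.8, S_dd = 89.6
Terminal payoffs (K − S): max(-156.4, 0) = 0, max(-38.8, 0) = 0, max(28.4, 0) = 28.4
Node u (S = 196): V_u = e^(−0.09)·[0.4903·0.0000 + 0.5097·0.0000] = 0.0000
Node d (S = 112): V_d = e^(−0.09)·[0.4903·0.0000 + 0.5097·28.4000] = 13.2298
Node 0 (S = 140): V_0 = e^(−0.09)·[0.4903·0.0000 + 0.5097·13.2298] = 6.1630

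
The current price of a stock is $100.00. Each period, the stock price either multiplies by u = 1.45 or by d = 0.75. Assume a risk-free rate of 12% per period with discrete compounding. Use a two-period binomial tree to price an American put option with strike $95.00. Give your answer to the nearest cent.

$8.42

Risk-neutral probability p = (1 + 0.12 − 0.75)/(1.45 − 0.75) = 0.3700/0.7000 = 0.5286
Terminal stock prices: S_uu = 210.2, S_ud = 108.8, S_dd = 56.25
Terminal payoffs (K − S): max(-115.2, 0) = 0, max(-13.75, 0) = 0, max(38.75, 0) = 38.75
Node u (S = 145): continuation = 1/1.12·[0.5286·0.0000 + 0.4714·0.0000] = 0.0000; exercise value = 0.0000 ≤ continuation, so V_u = 0.0000
Node d (S = 75): continuation = 1/1.12·[0.5286·0.0000 + 0.4714·38.7500] = 16.3106; exercise value = 20.0000 > continuation, so V_d = 20.0000 (exercise)
Node 0 (S = 100): continuation = 1/1.12·[0.5286·0.0000 + 0.4714·20.0000] = 8.4184; exercise value = 0.0000 ≤ continuation, so V_0 = 8.4184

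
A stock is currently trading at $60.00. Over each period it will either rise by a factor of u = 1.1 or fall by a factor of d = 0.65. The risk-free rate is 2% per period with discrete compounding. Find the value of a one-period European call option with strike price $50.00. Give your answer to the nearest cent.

$12.90

Risk-neutral probability p = (1 + 0.02 − 0.65)/(1.1 − 0.65) = 0.3700/0.4500 = 0.8222
Terminal stock prices: S_u = 66, S_d = 39
Terminal payoffs (S − K): max(16, 0) = 16, max(-11, 0) = 0
Node 0 (S = 60): V_0 = 1/1.02·[0.8222·16.0000 + 0.1778·0.0000] = 12.8976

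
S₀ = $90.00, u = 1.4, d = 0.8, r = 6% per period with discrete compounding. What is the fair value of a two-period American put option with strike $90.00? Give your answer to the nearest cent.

$9.62

Risk-neutral probability p = (1 + 0.06 − 0.8)/(1.4 − 0.8) = 0.2600/0.6000 = 0.4333
Terminal stock prices: S_uu = 176.4, S_ud = 100.8, S_dd = 57.6
Terminal payoffs (K − S): max(-86.4, 0) = 0, max(-10.8, 0) = 0, max(32.4, 0) = 32.4
Node u (S = 126): continuation = 1/1.06·[0.4333·0.0000 + 0.5667·0.0000] = 0.0000; exercise value = 0.0000 ≤ continuation, so V_u = 0.0000
Node d (S = 72): continuation = 1/1.06·[0.4333·0.0000 + 0.5667·32.4000] = 17.3208; exercise value = 18.0000 > continuation, so V_d = 18.0000 (exercise)
Node 0 (S = 90): continuation = 1/1.06·[0.4333·0.0000 + 0.5667·18.0000] = 9.6226; exercise value = 0.0000 ≤ continuation, so V_0 = 9.6226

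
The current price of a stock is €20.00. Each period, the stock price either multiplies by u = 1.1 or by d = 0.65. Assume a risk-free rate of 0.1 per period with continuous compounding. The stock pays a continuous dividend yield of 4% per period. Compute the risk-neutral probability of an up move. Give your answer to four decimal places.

p = 0.9152

Per-period risk-free factor R = e^0.1 = 1.1052; dividend-adjusted growth = e^(0.1−0.04) = 1.0618.
Risk-neutral probability p = (1.0618 − 0.65)/(1.1 − 0.65) = 0.4118/0.4500 = 0.9152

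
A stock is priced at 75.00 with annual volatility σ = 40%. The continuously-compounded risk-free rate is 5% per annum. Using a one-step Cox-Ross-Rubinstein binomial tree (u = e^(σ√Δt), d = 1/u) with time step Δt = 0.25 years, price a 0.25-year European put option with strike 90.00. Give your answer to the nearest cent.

CRR parameters: u = e^(σ√Δt) = e^(0.4·√0.25) = 1.2214, d = 1/u = 0.8187
Per-period rate: rΔt = 0.05·0.25 = 0.0125, so R = e^0.0125 = 1.0126
Risk-neutral probability p = (e^0.0125 − 0.8187)/(1.2214 − 0.8187) = 0.1938/0.4027 = 0.4814
Terminal stock prices: S_u = 91.61, S_d = 61.4
Terminal payoffs (K − S): max(-1.605, 0) = 0, max(28.6, 0) = 28.6
Node 0 (S = 75): V_0 = e^(−0.0125)·[0.4814·0.0000 + 0.5186·28.5952] = 14.6452

14.65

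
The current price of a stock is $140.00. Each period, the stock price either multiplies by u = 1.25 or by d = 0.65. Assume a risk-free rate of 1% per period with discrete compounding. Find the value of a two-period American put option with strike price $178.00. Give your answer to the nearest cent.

$49.57

Risk-neutral probability p = (1 + 0.01 − 0.65)/(1.25 − 0.65) = 0.3600/0.6000 = 0.6000
Terminal stock prices: S_uu = 218.8, S_ud = 113.8, S_dd = 59.15
Terminal payoffs (K − S): max(-40.75, 0) = 0, max(64.25, 0) = 64.25, max(118.8, 0) = 118.8
Node u (S = 175): continuation = 1/1.01·[0.6000·0.0000 + 0.4000·64.2500] = 25.4455; exercise value = 3.0000 ≤ continuation, so V_u = 25.4455
Node d (S = 91): continuation = 1/1.01·[0.6000·64.2500 + 0.4000·118.8500] = 85.2376; exercise value = 87.0000 > continuation, so V_d = 87.0000 (exercise)
Node 0 (S = 140): continuation = 1/1.01·[0.6000·25.4455 + 0.4000·87.0000] = 49.5716; exercise value = 38.0000 ≤ continuation, so V_0 = 49.5716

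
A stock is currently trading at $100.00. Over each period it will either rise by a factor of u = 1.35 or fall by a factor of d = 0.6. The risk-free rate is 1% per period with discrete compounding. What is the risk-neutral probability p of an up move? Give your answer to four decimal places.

Risk-neutral probability p = (1 + 0.01 − 0.6)/(1.35 − 0.6) = 0.4100/0.7500 = 0.5467

p = 0.5467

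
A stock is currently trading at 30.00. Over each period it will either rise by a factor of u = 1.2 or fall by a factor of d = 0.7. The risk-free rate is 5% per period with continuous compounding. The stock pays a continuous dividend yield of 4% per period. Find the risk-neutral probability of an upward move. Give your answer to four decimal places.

Per-period risk-free factor R = e^0.05 = 1.0513; dividend-adjusted growth = e^(0.05−0.04) = 1.0101.
Risk-neutral probability p = (1.0101 − 0.7)/(1.2 − 0.7) = 0.3101/0.5000 = 0.6201

p = 0.6201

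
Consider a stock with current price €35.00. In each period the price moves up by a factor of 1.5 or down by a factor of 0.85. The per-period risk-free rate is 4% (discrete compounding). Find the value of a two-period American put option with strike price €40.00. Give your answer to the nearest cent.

€6.97

Risk-neutral probability p = (1 + 0.04 − 0.85)/(1.5 − 0.85) = 0.1900/0.6500 = 0.2923
Terminal stock prices: S_uu = 78.75, S_ud = 44.62, S_dd = 25.29
Terminal payoffs (K − S): max(-38.75, 0) = 0, max(-4.625, 0) = 0, max(14.71, 0) = 14.71
Node u (S = 52.5): continuation = 1/1.04·[0.2923·0.0000 + 0.7077·0.0000] = 0.0000; exercise value = 0.0000 ≤ continuation, so V_u = 0.0000
Node d (S = 29.75): continuation = 1/1.04·[0.2923·0.0000 + 0.7077·14.7125] = 10.0115; exercise value = 10.2500 > continuation, so V_d = 10.2500 (exercise)
Node 0 (S = 35): continuation = 1/1.04·[0.2923·0.0000 + 0.7077·10.2500] = 6.9749; exercise value = 5.0000 ≤ continuation, so V_0 = 6.9749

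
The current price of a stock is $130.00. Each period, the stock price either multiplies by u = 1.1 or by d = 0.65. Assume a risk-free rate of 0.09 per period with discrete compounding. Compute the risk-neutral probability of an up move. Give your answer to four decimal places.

Risk-neutral probability p = (1 + 0.09 − 0.65)/(1.1 − 0.65) = 0.4400/0.4500 = 0.9778

p = 0.9778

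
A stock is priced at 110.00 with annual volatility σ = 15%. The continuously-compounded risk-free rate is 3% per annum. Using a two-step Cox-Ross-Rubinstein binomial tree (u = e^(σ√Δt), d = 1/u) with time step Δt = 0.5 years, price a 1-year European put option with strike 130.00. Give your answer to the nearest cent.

CRR parameters: u = e^(σ√Δt) = e^(0.15·√0.5) = 1.1119, d = 1/u = 0.8994
Per-period rate: rΔt = 0.03·0.5 = 0.015, so R = e^0.015 = 1.0151
Risk-neutral probability p = (e^0.015 − 0.8994)/(1.1119 − 0.8994) = 0.1157/0.2125 = 0.5446
Terminal stock prices: S_uu = 136, S_ud = 110, S_dd = 88.97
Terminal payoffs (K − S): max(-5.994, 0) = 0, max(20, 0) = 20, max(41.03, 0) = 41.03
Node u (S = 122.3): V_u = e^(−0.015)·[0.5446·0.0000 + 0.4554·20.0000] = 8.9720
Node d (S = 98.93): V_d = e^(−0.015)·[0.5446·20.0000 + 0.4554·41.0256] = 29.1344
Node 0 (S = 110): V_0 = e^(−0.015)·[0.5446·8.9720 + 0.4554·29.1344] = 17.8833

17.88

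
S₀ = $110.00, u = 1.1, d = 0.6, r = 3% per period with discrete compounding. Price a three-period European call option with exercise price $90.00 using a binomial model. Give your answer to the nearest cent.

Risk-neutral probability p = (1 + 0.03 − 0.6)/(1.1 − 0.6) = 0.4300/0.5000 = 0.8600
Terminal stock prices: S_uuu = 146.4, S_uud = 79.86, S_udd = 43.56, S_ddd = 23.76
Terminal payoffs (S − K): max(56.41, 0) = 56.41, max(-10.14, 0) = 0, max(-46.44, 0) = 0, max(-66.24, 0) = 0
Node uu (S = 133.1): V_uu = 1/1.03·[0.8600·56.4100 + 0.1400·0.0000] = 47.0996
Node ud (S = 72.6): V_ud = 1/1.03·[0.8600·0.0000 + 0.1400·0.0000] = 0.0000
Node dd (S = 39.6): V_dd = 1/1.03·[0.8600·0.0000 + 0.1400·0.0000] = 0.0000
Node u (S = 121): V_u = 1/1.03·[0.8600·47.0996 + 0.1400·0.0000] = 39.3259
Node d (S = 66): V_d = 1/1.03·[0.8600·0.0000 + 0.1400·0.0000] = 0.0000
Node 0 (S = 110): V_0 = 1/1.03·[0.8600·39.3259 + 0.1400·0.0000] = 32.8352

$32.84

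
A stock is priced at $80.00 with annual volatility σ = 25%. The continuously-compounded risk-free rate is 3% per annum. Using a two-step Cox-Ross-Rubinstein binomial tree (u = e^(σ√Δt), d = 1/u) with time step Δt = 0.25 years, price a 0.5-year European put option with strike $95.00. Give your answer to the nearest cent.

CRR parameters: u = e^(σ√Δt) = e^(0.25·√0.25) = 1.1331, d = 1/u = 0.8825
Per-period rate: rΔt = 0.03·0.25 = 0.0075, so R = e^0.0075 = 1.0075
Risk-neutral probability p = (e^0.0075 − 0.8825)/(1.1331 − 0.8825) = 0.1250/0.2507 = 0.4988
Terminal stock prices: S_uu = 102.7, S_ud = 80, S_dd = 62.3
Terminal payoffs (K − S): max(-7.722, 0) = 0, max(15, 0) = 15, max(32.7, 0) = 32.7
Node u (S = 90.65): V_u = e^(−0.0075)·[0.4988·0.0000 + 0.5012·15.0000] = 7.4615
Node d (S = 70.6): V_d = e^(−0.0075)·[0.4988·15.0000 + 0.5012·32.6959] = 23.6904
Node 0 (S = 80): V_0 = e^(−0.0075)·[0.4988·7.4615 + 0.5012·23.6904] = 15.4785

$15.48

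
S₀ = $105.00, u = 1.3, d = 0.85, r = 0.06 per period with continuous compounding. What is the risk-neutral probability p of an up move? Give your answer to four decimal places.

Risk-neutral probability p = (e^0.06 − 0.85)/(1.3 − 0.85) = 0.2118/0.4500 = 0.4707

p = 0.4707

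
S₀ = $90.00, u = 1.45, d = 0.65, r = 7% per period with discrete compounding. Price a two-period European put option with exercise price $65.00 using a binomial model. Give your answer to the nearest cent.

$5.32

Risk-neutral probability p = (1 + 0.07 − 0.65)/(1.45 − 0.65) = 0.4200/0.8000 = 0.5250
Terminal stock prices: S_uu = 189.2, S_ud = 84.83, S_dd = 38.03
Terminal payoffs (K − S): max(-124.2, 0) = 0, max(-19.83, 0) = 0, max(26.97, 0) = 26.97
Node u (S = 130.5): V_u = 1/1.07·[0.5250·0.0000 + 0.4750·0.0000] = 0.0000
Node d (S = 58.5): V_d = 1/1.07·[0.5250·0.0000 + 0.4750·26.9750] = 11.9749
Node 0 (S = 90): V_0 = 1/1.07·[0.5250·0.0000 + 0.4750·11.9749] = 5.3160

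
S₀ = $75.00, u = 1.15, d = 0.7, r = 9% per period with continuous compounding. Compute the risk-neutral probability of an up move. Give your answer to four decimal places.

Risk-neutral probability p = (e^0.09 − 0.7)/(1.15 − 0.7) = 0.3942/0.4500 = 0.8759

p = 0.8759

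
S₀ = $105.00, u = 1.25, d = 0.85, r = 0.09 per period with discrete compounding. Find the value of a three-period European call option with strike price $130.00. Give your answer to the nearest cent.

Risk-neutral probability p = (1 + 0.09 − 0.85)/(1.25 − 0.85) = 0.2400/0.4000 = 0.6000
Terminal stock prices: S_uuu = 205.1, S_uud = 139.5, S_udd = 94.83, S_ddd = 64.48
Terminal payoffs (S − K): max(75.08, 0) = 75.08, max(9.453, 0) = 9.453, max(-35.17, 0) = 0, max(-65.52, 0) = 0
Node uu (S = 164.1): V_uu = 1/1.09·[0.6000·75.0781 + 0.4000·9.4531] = 44.7964
Node ud (S = 111.6): V_ud = 1/1.09·[0.6000·9.4531 + 0.4000·0.0000] = 5.2036
Node dd (S = 75.86): V_dd = 1/1.09·[0.6000·0.0000 + 0.4000·0.0000] = 0.0000
Node u (S = 131.2): V_u = 1/1.09·[0.6000·44.7964 + 0.4000·5.2036] = 26.5682
Node d (S = 89.25): V_d = 1/1.09·[0.6000·5.2036 + 0.4000·0.0000] = 2.8643
Node 0 (S = 105): V_0 = 1/1.09·[0.6000·26.5682 + 0.4000·2.8643] = 15.6758

$15.68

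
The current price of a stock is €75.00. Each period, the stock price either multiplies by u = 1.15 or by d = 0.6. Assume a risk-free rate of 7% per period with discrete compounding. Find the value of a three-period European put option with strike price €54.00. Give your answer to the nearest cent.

Risk-neutral probability p = (1 + 0.07 − 0.6)/(1.15 − 0.6) = 0.4700/0.5500 = 0.8545
Terminal stock prices: S_uuu = 114.1, S_uud = 59.51, S_udd = 31.05, S_ddd = 16.2
Terminal payoffs (K − S): max(-60.07, 0) = 0, max(-5.512, 0) = 0, max(22.95, 0) = 22.95, max(37.8, 0) = 37.8
Node uu (S = 99.19): V_uu = 1/1.07·[0.8545·0.0000 + 0.1455·0.0000] = 0.0000
Node ud (S = 51.75): V_ud = 1/1.07·[0.8545·0.0000 + 0.1455·22.9500] = 3.1198
Node dd (S = 27): V_dd = 1/1.07·[0.8545·22.9500 + 0.1455·37.8000] = 23.4673
Node u (S = 86.25): V_u = 1/1.07·[0.8545·0.0000 + 0.1455·3.1198] = 0.4241
Node d (S = 45): V_d = 1/1.07·[0.8545·3.1198 + 0.1455·23.4673] = 5.6817
Node 0 (S = 75): V_0 = 1/1.07·[0.8545·0.4241 + 0.1455·5.6817] = 1.1111

€1.11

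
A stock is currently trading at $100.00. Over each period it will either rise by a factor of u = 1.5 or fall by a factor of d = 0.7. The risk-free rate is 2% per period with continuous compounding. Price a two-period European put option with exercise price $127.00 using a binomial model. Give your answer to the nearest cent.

$37.10

Risk-neutral probability p = (e^0.02 − 0.7)/(1.5 − 0.7) = 0.3202/0.8000 = 0.4003
Terminal stock prices: S_uu = 225, S_ud = 105, S_dd = 49
Terminal payoffs (K − S): max(-98, 0) = 0, max(22, 0) = 22, max(78, 0) = 78
Node u (S = 150): V_u = e^(−0.02)·[0.4003·0.0000 + 0.5997·22.0000] = 12.9332
Node d (S = 70): V_d = e^(−0.02)·[0.4003·22.0000 + 0.5997·78.0000] = 54.4852
Node 0 (S = 100): V_0 = e^(−0.02)·[0.4003·12.9332 + 0.5997·54.4852] = 37.1044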